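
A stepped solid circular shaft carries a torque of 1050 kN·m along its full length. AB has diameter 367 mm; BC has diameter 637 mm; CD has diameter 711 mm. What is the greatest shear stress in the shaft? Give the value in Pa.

Under the same torque, τ_max = 16T/(πd³) is largest where d is smallest — segment AB (d = 367 mm).
τ_max = 16·1.050e6/(π·(0.367)³) = 1.082×10^8 Pa.

1.08e8 Pa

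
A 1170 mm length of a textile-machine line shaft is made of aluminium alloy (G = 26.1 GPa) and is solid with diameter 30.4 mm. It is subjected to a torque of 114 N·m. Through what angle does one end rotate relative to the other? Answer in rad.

0.0609 rad

J = πd⁴/32 = π(0.0304)⁴/32 = 8.385×10^-8 m⁴.
θ = T·L/(G·J) = 114.0 × 1.17 / (26.1×10⁹ × 8.385×10^-8) = 0.06095 rad.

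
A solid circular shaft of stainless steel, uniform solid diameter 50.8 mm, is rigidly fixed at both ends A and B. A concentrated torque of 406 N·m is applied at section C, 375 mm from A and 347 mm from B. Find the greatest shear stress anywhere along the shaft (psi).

1190 psi

With uniform GJ and both ends fixed, compatibility θ_AC = θ_CB gives T_A·a = T_B·b, together with T_A + T_B = T₀.
T_A = T₀·b/(a+b) = 406.0·347/722.0 = 195.1 N·m; T_B = 210.9 N·m.
τ in each portion: τ_AC = 7.58×10^6 Pa, τ_CB = 8.19×10^6 Pa; maximum is in CB.
τ_max = T_CB·r/J = 210.9·0.0254/6.54×10^-7 = 8.192×10^6 Pa.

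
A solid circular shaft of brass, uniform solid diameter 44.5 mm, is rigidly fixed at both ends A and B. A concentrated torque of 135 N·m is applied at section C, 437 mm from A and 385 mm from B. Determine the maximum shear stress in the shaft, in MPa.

4.15 MPa

With uniform GJ and both ends fixed, compatibility θ_AC = θ_CB gives T_A·a = T_B·b, together with T_A + T_B = T₀.
T_A = T₀·b/(a+b) = 135.0·385/822.0 = 63.23 N·m; T_B = 71.77 N·m.
τ in each portion: τ_AC = 3.65×10^6 Pa, τ_CB = 4.15×10^6 Pa; maximum is in CB.
τ_max = T_CB·r/J = 71.77·0.0222/3.85×10^-7 = 4.148×10^6 Pa.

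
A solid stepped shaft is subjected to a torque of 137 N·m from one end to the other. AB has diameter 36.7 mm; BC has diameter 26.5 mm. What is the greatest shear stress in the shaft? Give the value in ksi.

5.44 ksi

Under the same torque, τ_max = 16T/(πd³) is largest where d is smallest — segment BC (d = 26.5 mm).
τ_max = 16·137.0/(π·(0.0265)³) = 3.749×10^7 Pa.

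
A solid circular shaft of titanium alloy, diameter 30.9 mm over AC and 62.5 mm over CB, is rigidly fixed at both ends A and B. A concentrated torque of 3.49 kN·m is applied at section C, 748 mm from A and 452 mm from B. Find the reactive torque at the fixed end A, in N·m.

122 N·m

Compatibility: T_A·a/J_AC = T_B·b/J_CB with T_A + T_B = T₀.
J_AC = 8.95×10^-8 m⁴, J_CB = 1.50×10^-6 m⁴, so T_A = T₀·(J_AC/a)/((J_AC/a)+(J_CB/b)) = 121.6 N·m, T_B = 3368 N·m.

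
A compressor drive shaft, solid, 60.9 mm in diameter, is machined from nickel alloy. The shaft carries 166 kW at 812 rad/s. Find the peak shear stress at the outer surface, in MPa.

4.61 MPa

ω = 812 rad/s, so T = P/ω = 166×10³ / 812.0 = 204.4 N·m.
J = πd⁴/32 = π(0.0609)⁴/32 = 1.350×10^-6 m⁴.
τ_max = T·r/J = 204.4 × 0.0304 / 1.350×10^-6 = 4.610×10^6 Pa.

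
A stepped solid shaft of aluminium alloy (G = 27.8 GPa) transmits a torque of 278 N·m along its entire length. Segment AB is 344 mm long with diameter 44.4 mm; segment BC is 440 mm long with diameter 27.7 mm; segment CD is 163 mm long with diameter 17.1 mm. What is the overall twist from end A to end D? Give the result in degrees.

J_AB = π(0.0444)⁴/32 = 3.82×10^-7 m⁴; J_BC = π(0.0277)⁴/32 = 5.78×10^-8 m⁴; J_CD = π(0.0171)⁴/32 = 8.39×10^-9 m⁴.
θ = (T/G)·Σ L_i/J_i = (278.0/27.8×10⁹)·(0.344/3.82×10^-7 + 0.440/5.78×10^-8 + 0.163/8.39×10^-9) = 0.2793 rad.

16.0°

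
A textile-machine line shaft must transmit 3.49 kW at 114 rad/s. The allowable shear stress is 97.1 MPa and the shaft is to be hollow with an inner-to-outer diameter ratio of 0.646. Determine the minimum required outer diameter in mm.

ω = 114 rad/s, so T = P/ω = 3.49×10³ / 114.0 = 30.61 N·m.
For a hollow shaft with d_i/d_o = 0.646: τ_max = 16T/(π d_o³ (1−k⁴)), so d_o = [16T/(π τ_allow (1−k⁴))]^(1/3) = [16·30.61/(π·9.71×10^7·0.8258)]^(1/3) = 0.01248 m.

12.5 mm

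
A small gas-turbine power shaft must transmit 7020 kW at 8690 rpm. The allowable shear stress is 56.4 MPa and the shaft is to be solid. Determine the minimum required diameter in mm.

88.6 mm

ω = 2π·8690/60 = 910.0 rad/s, so T = P/ω = 7020×10³ / 910.0 = 7714 N·m.
For a solid shaft τ_max = 16T/(πd³), so d = (16T/(π τ_allow))^(1/3) = (16·7714/(π·5.64×10^7))^(1/3) = 0.08865 m.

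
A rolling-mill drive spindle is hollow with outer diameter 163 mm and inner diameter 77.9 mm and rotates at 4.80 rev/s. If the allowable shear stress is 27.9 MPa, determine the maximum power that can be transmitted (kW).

678 kW

J = π(d_o⁴ − d_i⁴)/32 = π(0.163⁴ − 0.0779⁴)/32 = 6.569×10^-5 m⁴.
T_max = τ_allow·J/r = 2.79×10^7 × 6.569×10^-5 / 0.0815 = 22490 N·m.
ω = 2π·4.80 = 30.16 rad/s, so P_max = T_max·ω = 6.782×10^5 W.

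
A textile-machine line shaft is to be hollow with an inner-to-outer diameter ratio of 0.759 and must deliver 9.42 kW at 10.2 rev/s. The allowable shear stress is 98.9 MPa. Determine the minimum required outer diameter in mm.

22.5 mm

ω = 2π·10.2 = 64.09 rad/s, so T = P/ω = 9.42×10³ / 64.09 = 147.0 N·m.
For a hollow shaft with d_i/d_o = 0.759: τ_max = 16T/(π d_o³ (1−k⁴)), so d_o = [16T/(π τ_allow (1−k⁴))]^(1/3) = [16·147.0/(π·9.89×10^7·0.6681)]^(1/3) = 0.02246 m.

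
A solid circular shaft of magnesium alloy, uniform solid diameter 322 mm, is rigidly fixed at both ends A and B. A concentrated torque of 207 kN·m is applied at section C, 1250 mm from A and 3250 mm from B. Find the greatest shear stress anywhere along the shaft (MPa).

22.8 MPa

With uniform GJ and both ends fixed, compatibility θ_AC = θ_CB gives T_A·a = T_B·b, together with T_A + T_B = T₀.
T_A = T₀·b/(a+b) = 207000·3250/4500 = 149500 N·m; T_B = 57500 N·m.
τ in each portion: τ_AC = 2.28×10^7 Pa, τ_CB = 8.77×10^6 Pa; maximum is in AC.
τ_max = T_AC·r/J = 149500·0.161/1.06×10^-3 = 2.281×10^7 Pa.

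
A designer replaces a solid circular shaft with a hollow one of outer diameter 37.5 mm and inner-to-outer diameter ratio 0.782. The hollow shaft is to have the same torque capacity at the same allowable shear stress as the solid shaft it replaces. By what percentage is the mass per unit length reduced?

46.9 %

Equal τ_max and T ⇒ the solid shaft needs d_s³ = d_o³(1−k⁴), so d_s = 37.5·(1−0.782⁴)^(1/3) = 32.08 mm.
Area ratio A_h/A_s = d_o²(1−k²)/d_s² = (1−k²)/(1−k⁴)^(2/3) = 0.5308.
Mass saving = 1 − 0.5308 = 46.9 %.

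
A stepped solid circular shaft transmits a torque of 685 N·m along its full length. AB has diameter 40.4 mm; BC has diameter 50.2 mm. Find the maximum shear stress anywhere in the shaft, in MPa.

Under the same torque, τ_max = 16T/(πd³) is largest where d is smallest — segment AB (d = 40.4 mm).
τ_max = 16·685.0/(π·(0.0404)³) = 5.291×10^7 Pa.

52.9 MPa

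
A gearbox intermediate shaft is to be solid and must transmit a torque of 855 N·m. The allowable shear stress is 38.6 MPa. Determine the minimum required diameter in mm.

48.3 mm

For a solid shaft τ_max = 16T/(πd³), so d = (16T/(π τ_allow))^(1/3) = (16·855.0/(π·3.86×10^7))^(1/3) = 0.04832 m.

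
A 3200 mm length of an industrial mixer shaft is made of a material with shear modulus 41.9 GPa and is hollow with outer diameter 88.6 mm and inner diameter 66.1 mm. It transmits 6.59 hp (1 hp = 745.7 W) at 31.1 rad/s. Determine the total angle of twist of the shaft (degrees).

0.166°

ω = 31.1 rad/s, so T = P/ω = 6.59×745.7 / 31.10 = 158.0 N·m.
J = π(d_o⁴ − d_i⁴)/32 = π(0.0886⁴ − 0.0661⁴)/32 = 4.176×10^-6 m⁴.
θ = T·L/(G·J) = 158.0 × 3.20 / (41.9×10⁹ × 4.176×10^-6) = 2.890×10^-3 rad.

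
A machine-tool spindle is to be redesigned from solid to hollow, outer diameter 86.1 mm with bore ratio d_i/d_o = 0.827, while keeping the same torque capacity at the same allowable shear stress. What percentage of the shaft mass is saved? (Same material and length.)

51.9 %

Equal τ_max and T ⇒ the solid shaft needs d_s³ = d_o³(1−k⁴), so d_s = 86.1·(1−0.827⁴)^(1/3) = 69.78 mm.
Area ratio A_h/A_s = d_o²(1−k²)/d_s² = (1−k²)/(1−k⁴)^(2/3) = 0.4813.
Mass saving = 1 − 0.4813 = 51.9 %.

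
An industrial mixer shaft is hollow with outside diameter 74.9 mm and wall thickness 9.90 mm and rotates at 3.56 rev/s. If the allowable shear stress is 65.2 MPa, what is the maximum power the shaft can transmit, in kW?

85.1 kW

J = π(d_o⁴ − d_i⁴)/32 = π(0.0749⁴ − 0.0551⁴)/32 = 2.185×10^-6 m⁴.
T_max = τ_allow·J/r = 6.52×10^7 × 2.185×10^-6 / 0.0375 = 3804 N·m.
ω = 2π·3.56 = 22.37 rad/s, so P_max = T_max·ω = 8.508×10^4 W.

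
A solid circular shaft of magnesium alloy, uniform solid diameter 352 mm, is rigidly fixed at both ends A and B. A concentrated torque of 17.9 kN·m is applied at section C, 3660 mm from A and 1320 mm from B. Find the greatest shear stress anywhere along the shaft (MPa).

With uniform GJ and both ends fixed, compatibility θ_AC = θ_CB gives T_A·a = T_B·b, together with T_A + T_B = T₀.
T_A = T₀·b/(a+b) = 17900·1320/4980 = 4745 N·m; T_B = 13160 N·m.
τ in each portion: τ_AC = 5.54×10^5 Pa, τ_CB = 1.54×10^6 Pa; maximum is in CB.
τ_max = T_CB·r/J = 13160·0.176/1.51×10^-3 = 1.536×10^6 Pa.

1.54 MPa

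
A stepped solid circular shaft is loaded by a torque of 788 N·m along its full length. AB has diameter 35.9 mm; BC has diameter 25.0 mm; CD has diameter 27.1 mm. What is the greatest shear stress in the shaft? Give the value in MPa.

Under the same torque, τ_max = 16T/(πd³) is largest where d is smallest — segment BC (d = 25.0 mm).
τ_max = 16·788.0/(π·(0.0250)³) = 2.568×10^8 Pa.

257 MPa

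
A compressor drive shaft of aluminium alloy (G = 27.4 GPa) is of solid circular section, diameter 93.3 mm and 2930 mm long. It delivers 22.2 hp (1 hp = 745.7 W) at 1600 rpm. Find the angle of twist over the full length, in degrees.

0.0814°

ω = 2π·1600/60 = 167.6 rad/s, so T = P/ω = 22.2×745.7 / 167.6 = 98.80 N·m.
J = πd⁴/32 = π(0.0933)⁴/32 = 7.439×10^-6 m⁴.
θ = T·L/(G·J) = 98.80 × 2.93 / (27.4×10⁹ × 7.439×10^-6) = 1.420×10^-3 rad.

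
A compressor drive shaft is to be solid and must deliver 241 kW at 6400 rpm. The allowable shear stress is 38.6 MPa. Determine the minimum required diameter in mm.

ω = 2π·6400/60 = 670.2 rad/s, so T = P/ω = 241×10³ / 670.2 = 359.6 N·m.
For a solid shaft τ_max = 16T/(πd³), so d = (16T/(π τ_allow))^(1/3) = (16·359.6/(π·3.86×10^7))^(1/3) = 0.03620 m.

36.2 mm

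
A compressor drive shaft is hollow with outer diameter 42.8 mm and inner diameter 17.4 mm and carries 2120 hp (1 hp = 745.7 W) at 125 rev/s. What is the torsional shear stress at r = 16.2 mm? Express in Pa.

1.02e8 Pa

ω = 2π·125 = 785.4 rad/s, so T = P/ω = 2120×745.7 / 785.4 = 2013 N·m.
J = π(d_o⁴ − d_i⁴)/32 = π(0.0428⁴ − 0.0174⁴)/32 = 3.204×10^-7 m⁴.
Shear stress varies linearly with radius: τ = T·r/J = 2013 × 0.0162 / 3.204×10^-7 = 1.018×10^8 Pa.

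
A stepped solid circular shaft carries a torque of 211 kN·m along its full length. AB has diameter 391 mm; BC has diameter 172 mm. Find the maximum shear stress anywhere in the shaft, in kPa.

211000 kPa

Under the same torque, τ_max = 16T/(πd³) is largest where d is smallest — segment BC (d = 172 mm).
τ_max = 16·211000/(π·(0.172)³) = 2.112×10^8 Pa.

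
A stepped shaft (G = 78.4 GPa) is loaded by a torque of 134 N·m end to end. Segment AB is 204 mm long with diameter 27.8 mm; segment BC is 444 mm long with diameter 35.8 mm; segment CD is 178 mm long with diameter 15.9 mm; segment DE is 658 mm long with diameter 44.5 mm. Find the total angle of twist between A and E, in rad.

0.0621 rad

J_AB = π(0.0278)⁴/32 = 5.86×10^-8 m⁴; J_BC = π(0.0358)⁴/32 = 1.61×10^-7 m⁴; J_CD = π(0.0159)⁴/32 = 6.27×10^-9 m⁴; J_DE = π(0.0445)⁴/32 = 3.85×10^-7 m⁴.
θ = (T/G)·Σ L_i/J_i = (134.0/78.4×10⁹)·(0.204/5.86×10^-8 + 0.444/1.61×10^-7 + 0.178/6.27×10^-9 + 0.658/3.85×10^-7) = 0.06206 rad.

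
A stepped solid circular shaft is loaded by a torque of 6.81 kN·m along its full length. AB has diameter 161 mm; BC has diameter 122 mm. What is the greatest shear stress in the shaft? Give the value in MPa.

Under the same torque, τ_max = 16T/(πd³) is largest where d is smallest — segment BC (d = 122 mm).
τ_max = 16·6810/(π·(0.122)³) = 1.910×10^7 Pa.

19.1 MPa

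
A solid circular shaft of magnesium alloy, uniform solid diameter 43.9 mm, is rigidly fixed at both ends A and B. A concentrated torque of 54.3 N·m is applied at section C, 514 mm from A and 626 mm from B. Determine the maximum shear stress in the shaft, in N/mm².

With uniform GJ and both ends fixed, compatibility θ_AC = θ_CB gives T_A·a = T_B·b, together with T_A + T_B = T₀.
T_A = T₀·b/(a+b) = 54.30·626/1140 = 29.82 N·m; T_B = 24.48 N·m.
τ in each portion: τ_AC = 1.79×10^6 Pa, τ_CB = 1.47×10^6 Pa; maximum is in AC.
τ_max = T_AC·r/J = 29.82·0.0220/3.65×10^-7 = 1.795×10^6 Pa.

1.79 N/mm²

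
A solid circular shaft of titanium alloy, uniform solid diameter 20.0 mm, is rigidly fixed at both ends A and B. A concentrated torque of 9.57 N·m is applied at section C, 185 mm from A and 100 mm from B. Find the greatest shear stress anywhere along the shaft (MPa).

3.95 MPa

With uniform GJ and both ends fixed, compatibility θ_AC = θ_CB gives T_A·a = T_B·b, together with T_A + T_B = T₀.
T_A = T₀·b/(a+b) = 9.570·100/285.0 = 3.358 N·m; T_B = 6.212 N·m.
τ in each portion: τ_AC = 2.14×10^6 Pa, τ_CB = 3.95×10^6 Pa; maximum is in CB.
τ_max = T_CB·r/J = 6.212·0.0100/1.57×10^-8 = 3.955×10^6 Pa.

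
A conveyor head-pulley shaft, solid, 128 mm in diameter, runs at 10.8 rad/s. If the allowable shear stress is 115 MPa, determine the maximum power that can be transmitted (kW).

J = πd⁴/32 = π(0.128)⁴/32 = 2.635×10^-5 m⁴.
T_max = τ_allow·J/r = 1.15×10^8 × 2.635×10^-5 / 0.0640 = 47350 N·m.
ω = 10.8 rad/s, so P_max = T_max·ω = 5.114×10^5 W.

511 kW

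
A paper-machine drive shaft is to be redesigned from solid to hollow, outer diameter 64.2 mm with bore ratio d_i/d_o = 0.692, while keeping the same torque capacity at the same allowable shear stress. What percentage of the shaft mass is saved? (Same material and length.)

38.0 %

Equal τ_max and T ⇒ the solid shaft needs d_s³ = d_o³(1−k⁴), so d_s = 64.2·(1−0.692⁴)^(1/3) = 58.86 mm.
Area ratio A_h/A_s = d_o²(1−k²)/d_s² = (1−k²)/(1−k⁴)^(2/3) = 0.6200.
Mass saving = 1 − 0.6200 = 38.0 %.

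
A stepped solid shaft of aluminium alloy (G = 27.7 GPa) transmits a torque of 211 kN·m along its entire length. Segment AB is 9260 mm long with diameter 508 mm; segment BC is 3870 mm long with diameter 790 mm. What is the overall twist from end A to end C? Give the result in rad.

J_AB = π(0.508)⁴/32 = 6.54×10^-3 m⁴; J_BC = π(0.790)⁴/32 = 0.0382 m⁴.
θ = (T/G)·Σ L_i/J_i = (211000/27.7×10⁹)·(9.26/6.54×10^-3 + 3.87/0.0382) = 0.01156 rad.

0.0116 rad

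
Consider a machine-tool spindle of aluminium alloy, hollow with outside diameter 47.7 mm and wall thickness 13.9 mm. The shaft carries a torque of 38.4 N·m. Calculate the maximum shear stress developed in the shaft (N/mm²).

J = π(d_o⁴ − d_i⁴)/32 = π(0.0477⁴ − 0.0199⁴)/32 = 4.928×10^-7 m⁴.
τ_max = T·r/J = 38.40 × 0.0239 / 4.928×10^-7 = 1.858×10^6 Pa.

1.86 N/mm²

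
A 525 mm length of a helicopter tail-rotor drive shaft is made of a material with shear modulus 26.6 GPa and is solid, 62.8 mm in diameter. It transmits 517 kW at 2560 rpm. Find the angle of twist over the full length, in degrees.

1.43°

ω = 2π·2560/60 = 268.1 rad/s, so T = P/ω = 517×10³ / 268.1 = 1929 N·m.
J = πd⁴/32 = π(0.0628)⁴/32 = 1.527×10^-6 m⁴.
θ = T·L/(G·J) = 1929 × 0.525 / (26.6×10⁹ × 1.527×10^-6) = 0.02493 rad.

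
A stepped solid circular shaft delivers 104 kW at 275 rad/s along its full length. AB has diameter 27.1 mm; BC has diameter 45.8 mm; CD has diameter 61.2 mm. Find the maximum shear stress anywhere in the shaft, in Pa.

ω = 275 rad/s, so T = P/ω = 104×10³ / 275.0 = 378.2 N·m.
Under the same torque, τ_max = 16T/(πd³) is largest where d is smallest — segment AB (d = 27.1 mm).
τ_max = 16·378.2/(π·(0.0271)³) = 9.677×10^7 Pa.

9.68e7 Pa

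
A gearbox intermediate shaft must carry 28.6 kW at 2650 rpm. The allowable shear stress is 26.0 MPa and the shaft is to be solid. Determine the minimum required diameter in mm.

27.2 mm

ω = 2π·2650/60 = 277.5 rad/s, so T = P/ω = 28.6×10³ / 277.5 = 103.1 N·m.
For a solid shaft τ_max = 16T/(πd³), so d = (16T/(π τ_allow))^(1/3) = (16·103.1/(π·2.60×10^7))^(1/3) = 0.02723 m.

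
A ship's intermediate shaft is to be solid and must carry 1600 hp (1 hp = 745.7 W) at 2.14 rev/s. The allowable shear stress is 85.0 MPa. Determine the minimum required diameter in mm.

ω = 2π·2.14 = 13.45 rad/s, so T = P/ω = 1600×745.7 / 13.45 = 88730 N·m.
For a solid shaft τ_max = 16T/(πd³), so d = (16T/(π τ_allow))^(1/3) = (16·88730/(π·8.50×10^7))^(1/3) = 0.1745 m.

175 mm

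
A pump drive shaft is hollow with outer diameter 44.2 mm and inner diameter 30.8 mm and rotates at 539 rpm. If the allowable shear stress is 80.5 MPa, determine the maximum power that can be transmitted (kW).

J = π(d_o⁴ − d_i⁴)/32 = π(0.0442⁴ − 0.0308⁴)/32 = 2.864×10^-7 m⁴.
T_max = τ_allow·J/r = 8.05×10^7 × 2.864×10^-7 / 0.0221 = 1043 N·m.
ω = 2π·539/60 = 56.44 rad/s, so P_max = T_max·ω = 5.887×10^4 W.

58.9 kW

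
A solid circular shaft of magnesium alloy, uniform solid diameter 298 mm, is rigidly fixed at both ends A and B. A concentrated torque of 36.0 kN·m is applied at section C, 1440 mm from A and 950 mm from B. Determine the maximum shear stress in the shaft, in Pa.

With uniform GJ and both ends fixed, compatibility θ_AC = θ_CB gives T_A·a = T_B·b, together with T_A + T_B = T₀.
T_A = T₀·b/(a+b) = 36000·950/2390 = 14310 N·m; T_B = 21690 N·m.
τ in each portion: τ_AC = 2.75×10^6 Pa, τ_CB = 4.17×10^6 Pa; maximum is in CB.
τ_max = T_CB·r/J = 21690·0.149/7.74×10^-4 = 4.174×10^6 Pa.

4.17e6 Pa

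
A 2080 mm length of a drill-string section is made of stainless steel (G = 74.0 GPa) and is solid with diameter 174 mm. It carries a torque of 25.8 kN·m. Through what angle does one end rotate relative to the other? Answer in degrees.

0.462°

J = πd⁴/32 = π(0.174)⁴/32 = 8.999×10^-5 m⁴.
θ = T·L/(G·J) = 25800 × 2.08 / (74.0×10⁹ × 8.999×10^-5) = 8.059×10^-3 rad.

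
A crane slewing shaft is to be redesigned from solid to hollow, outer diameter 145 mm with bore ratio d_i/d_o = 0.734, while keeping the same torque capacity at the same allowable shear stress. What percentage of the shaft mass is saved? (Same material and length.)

Equal τ_max and T ⇒ the solid shaft needs d_s³ = d_o³(1−k⁴), so d_s = 145·(1−0.734⁴)^(1/3) = 129.3 mm.
Area ratio A_h/A_s = d_o²(1−k²)/d_s² = (1−k²)/(1−k⁴)^(2/3) = 0.5797.
Mass saving = 1 − 0.5797 = 42.0 %.

42.0 %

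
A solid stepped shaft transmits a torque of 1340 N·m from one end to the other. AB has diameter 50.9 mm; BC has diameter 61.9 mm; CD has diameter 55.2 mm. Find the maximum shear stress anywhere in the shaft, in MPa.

Under the same torque, τ_max = 16T/(πd³) is largest where d is smallest — segment AB (d = 50.9 mm).
τ_max = 16·1340/(π·(0.0509)³) = 5.175×10^7 Pa.

51.8 MPa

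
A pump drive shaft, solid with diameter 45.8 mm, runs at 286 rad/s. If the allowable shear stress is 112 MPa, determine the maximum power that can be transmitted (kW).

604 kW

J = πd⁴/32 = π(0.0458)⁴/32 = 4.320×10^-7 m⁴.
T_max = τ_allow·J/r = 1.12×10^8 × 4.320×10^-7 / 0.0229 = 2113 N·m.
ω = 286 rad/s, so P_max = T_max·ω = 6.042×10^5 W.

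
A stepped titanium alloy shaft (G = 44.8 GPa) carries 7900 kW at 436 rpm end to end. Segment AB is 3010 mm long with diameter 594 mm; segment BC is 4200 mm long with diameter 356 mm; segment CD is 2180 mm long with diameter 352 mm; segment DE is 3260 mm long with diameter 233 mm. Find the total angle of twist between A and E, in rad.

ω = 2π·436/60 = 45.66 rad/s, so T = P/ω = 7900×10³ / 45.66 = 173000 N·m.
J_AB = π(0.594)⁴/32 = 0.0122 m⁴; J_BC = π(0.356)⁴/32 = 1.58×10^-3 m⁴; J_CD = π(0.352)⁴/32 = 1.51×10^-3 m⁴; J_DE = π(0.233)⁴/32 = 2.89×10^-4 m⁴.
θ = (T/G)·Σ L_i/J_i = (173000/44.8×10⁹)·(3.01/0.0122 + 4.20/1.58×10^-3 + 2.18/1.51×10^-3 + 3.26/2.89×10^-4) = 0.06034 rad.

0.0603 rad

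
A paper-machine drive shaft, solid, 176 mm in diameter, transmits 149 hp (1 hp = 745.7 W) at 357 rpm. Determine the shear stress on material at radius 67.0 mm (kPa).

2110 kPa

ω = 2π·357/60 = 37.38 rad/s, so T = P/ω = 149×745.7 / 37.38 = 2972 N·m.
J = πd⁴/32 = π(0.176)⁴/32 = 9.420×10^-5 m⁴.
Shear stress varies linearly with radius: τ = T·r/J = 2972 × 0.0670 / 9.420×10^-5 = 2.114×10^6 Pa.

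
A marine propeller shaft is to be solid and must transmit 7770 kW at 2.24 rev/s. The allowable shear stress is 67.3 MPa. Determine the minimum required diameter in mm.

347 mm

ω = 2π·2.24 = 14.07 rad/s, so T = P/ω = 7770×10³ / 14.07 = 552100 N·m.
For a solid shaft τ_max = 16T/(πd³), so d = (16T/(π τ_allow))^(1/3) = (16·552100/(π·6.73×10^7))^(1/3) = 0.3470 m.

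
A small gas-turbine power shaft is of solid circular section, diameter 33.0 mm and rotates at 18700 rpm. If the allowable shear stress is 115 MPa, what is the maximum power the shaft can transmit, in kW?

1590 kW

J = πd⁴/32 = π(0.0330)⁴/32 = 1.164×10^-7 m⁴.
T_max = τ_allow·J/r = 1.15×10^8 × 1.164×10^-7 / 0.0165 = 811.5 N·m.
ω = 2π·18700/60 = 1958 rad/s, so P_max = T_max·ω = 1.589×10^6 W.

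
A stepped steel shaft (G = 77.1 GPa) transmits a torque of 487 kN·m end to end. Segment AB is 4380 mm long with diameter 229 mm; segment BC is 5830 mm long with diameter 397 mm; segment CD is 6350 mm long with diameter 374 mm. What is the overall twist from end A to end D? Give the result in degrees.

J_AB = π(0.229)⁴/32 = 2.70×10^-4 m⁴; J_BC = π(0.397)⁴/32 = 2.44×10^-3 m⁴; J_CD = π(0.374)⁴/32 = 1.92×10^-3 m⁴.
θ = (T/G)·Σ L_i/J_i = (487000/77.1×10⁹)·(4.38/2.70×10^-4 + 5.83/2.44×10^-3 + 6.35/1.92×10^-3) = 0.1385 rad.

7.93°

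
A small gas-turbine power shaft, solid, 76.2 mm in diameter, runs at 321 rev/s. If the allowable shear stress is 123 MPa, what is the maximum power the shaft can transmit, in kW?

21600 kW

J = πd⁴/32 = π(0.0762)⁴/32 = 3.310×10^-6 m⁴.
T_max = τ_allow·J/r = 1.23×10^8 × 3.310×10^-6 / 0.0381 = 10690 N·m.
ω = 2π·321 = 2017 rad/s, so P_max = T_max·ω = 2.155×10^7 W.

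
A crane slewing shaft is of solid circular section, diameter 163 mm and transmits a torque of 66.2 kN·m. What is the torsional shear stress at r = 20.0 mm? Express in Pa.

1.91e7 Pa

J = πd⁴/32 = π(0.163)⁴/32 = 6.930×10^-5 m⁴.
Shear stress varies linearly with radius: τ = T·r/J = 66200 × 0.0200 / 6.930×10^-5 = 1.910×10^7 Pa.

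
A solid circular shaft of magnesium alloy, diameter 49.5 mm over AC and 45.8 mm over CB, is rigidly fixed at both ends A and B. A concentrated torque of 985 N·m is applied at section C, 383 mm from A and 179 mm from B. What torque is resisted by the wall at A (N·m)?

384 N·m

Compatibility: T_A·a/J_AC = T_B·b/J_CB with T_A + T_B = T₀.
J_AC = 5.89×10^-7 m⁴, J_CB = 4.32×10^-7 m⁴, so T_A = T₀·(J_AC/a)/((J_AC/a)+(J_CB/b)) = 383.5 N·m, T_B = 601.5 N·m.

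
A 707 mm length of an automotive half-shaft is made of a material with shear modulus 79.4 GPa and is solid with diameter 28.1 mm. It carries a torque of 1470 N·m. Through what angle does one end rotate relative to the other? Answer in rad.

J = πd⁴/32 = π(0.0281)⁴/32 = 6.121×10^-8 m⁴.
θ = T·L/(G·J) = 1470 × 0.707 / (79.4×10⁹ × 6.121×10^-8) = 0.2138 rad.

0.214 rad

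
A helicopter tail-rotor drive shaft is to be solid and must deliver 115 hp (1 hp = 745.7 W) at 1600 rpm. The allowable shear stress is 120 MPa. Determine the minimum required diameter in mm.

27.9 mm

ω = 2π·1600/60 = 167.6 rad/s, so T = P/ω = 115×745.7 / 167.6 = 511.8 N·m.
For a solid shaft τ_max = 16T/(πd³), so d = (16T/(π τ_allow))^(1/3) = (16·511.8/(π·1.20×10^8))^(1/3) = 0.02790 m.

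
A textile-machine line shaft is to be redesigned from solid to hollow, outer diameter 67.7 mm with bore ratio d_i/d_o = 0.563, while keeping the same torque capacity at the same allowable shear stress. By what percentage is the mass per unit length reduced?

26.7 %

Equal τ_max and T ⇒ the solid shaft needs d_s³ = d_o³(1−k⁴), so d_s = 67.7·(1−0.563⁴)^(1/3) = 65.35 mm.
Area ratio A_h/A_s = d_o²(1−k²)/d_s² = (1−k²)/(1−k⁴)^(2/3) = 0.7330.
Mass saving = 1 − 0.7330 = 26.7 %.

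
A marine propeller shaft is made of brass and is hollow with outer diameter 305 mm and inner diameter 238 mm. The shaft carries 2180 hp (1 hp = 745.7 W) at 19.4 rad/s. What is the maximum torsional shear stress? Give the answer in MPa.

23.9 MPa

ω = 19.4 rad/s, so T = P/ω = 2180×745.7 / 19.40 = 83800 N·m.
J = π(d_o⁴ − d_i⁴)/32 = π(0.305⁴ − 0.238⁴)/32 = 5.346×10^-4 m⁴.
τ_max = T·r/J = 83800 × 0.152 / 5.346×10^-4 = 2.390×10^7 Pa.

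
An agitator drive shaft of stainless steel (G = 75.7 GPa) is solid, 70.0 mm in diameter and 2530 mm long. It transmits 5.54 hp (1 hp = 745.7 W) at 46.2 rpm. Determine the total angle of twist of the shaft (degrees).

0.694°

ω = 2π·46.2/60 = 4.838 rad/s, so T = P/ω = 5.54×745.7 / 4.838 = 853.9 N·m.
J = πd⁴/32 = π(0.0700)⁴/32 = 2.357×10^-6 m⁴.
θ = T·L/(G·J) = 853.9 × 2.53 / (75.7×10⁹ × 2.357×10^-6) = 0.01211 rad.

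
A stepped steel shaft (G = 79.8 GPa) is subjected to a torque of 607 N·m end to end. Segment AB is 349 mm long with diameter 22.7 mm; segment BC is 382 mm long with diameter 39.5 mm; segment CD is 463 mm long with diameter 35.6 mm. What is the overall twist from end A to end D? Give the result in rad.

0.136 rad

J_AB = π(0.0227)⁴/32 = 2.61×10^-8 m⁴; J_BC = π(0.0395)⁴/32 = 2.39×10^-7 m⁴; J_CD = π(0.0356)⁴/32 = 1.58×10^-7 m⁴.
θ = (T/G)·Σ L_i/J_i = (607.0/79.8×10⁹)·(0.349/2.61×10^-8 + 0.382/2.39×10^-7 + 0.463/1.58×10^-7) = 0.1363 rad.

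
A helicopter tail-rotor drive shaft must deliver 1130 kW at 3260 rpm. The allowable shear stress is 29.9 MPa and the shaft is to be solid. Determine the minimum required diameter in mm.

82.6 mm

ω = 2π·3260/60 = 341.4 rad/s, so T = P/ω = 1130×10³ / 341.4 = 3310 N·m.
For a solid shaft τ_max = 16T/(πd³), so d = (16T/(π τ_allow))^(1/3) = (16·3310/(π·2.99×10^7))^(1/3) = 0.08261 m.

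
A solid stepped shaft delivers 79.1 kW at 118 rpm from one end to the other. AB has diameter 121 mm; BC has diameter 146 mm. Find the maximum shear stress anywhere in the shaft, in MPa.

18.4 MPa

ω = 2π·118/60 = 12.36 rad/s, so T = P/ω = 79.1×10³ / 12.36 = 6401 N·m.
Under the same torque, τ_max = 16T/(πd³) is largest where d is smallest — segment AB (d = 121 mm).
τ_max = 16·6401/(π·(0.121)³) = 1.840×10^7 Pa.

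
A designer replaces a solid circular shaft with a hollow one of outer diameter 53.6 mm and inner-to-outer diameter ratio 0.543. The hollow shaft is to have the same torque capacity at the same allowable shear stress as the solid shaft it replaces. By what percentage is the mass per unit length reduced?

Equal τ_max and T ⇒ the solid shaft needs d_s³ = d_o³(1−k⁴), so d_s = 53.6·(1−0.543⁴)^(1/3) = 52.00 mm.
Area ratio A_h/A_s = d_o²(1−k²)/d_s² = (1−k²)/(1−k⁴)^(2/3) = 0.7492.
Mass saving = 1 − 0.7492 = 25.1 %.

25.1 %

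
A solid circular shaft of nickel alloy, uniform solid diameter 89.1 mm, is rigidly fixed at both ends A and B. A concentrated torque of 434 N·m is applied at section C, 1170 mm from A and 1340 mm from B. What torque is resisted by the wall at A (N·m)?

232 N·m

With uniform GJ and both ends fixed, compatibility θ_AC = θ_CB gives T_A·a = T_B·b, together with T_A + T_B = T₀.
T_A = T₀·b/(a+b) = 434.0·1340/2510 = 231.7 N·m; T_B = 202.3 N·m.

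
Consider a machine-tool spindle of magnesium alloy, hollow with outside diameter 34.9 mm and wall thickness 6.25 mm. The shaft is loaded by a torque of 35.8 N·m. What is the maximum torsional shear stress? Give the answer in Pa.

J = π(d_o⁴ − d_i⁴)/32 = π(0.0349⁴ − 0.0224⁴)/32 = 1.209×10^-7 m⁴.
τ_max = T·r/J = 35.80 × 0.0175 / 1.209×10^-7 = 5.166×10^6 Pa.

5.17e6 Pa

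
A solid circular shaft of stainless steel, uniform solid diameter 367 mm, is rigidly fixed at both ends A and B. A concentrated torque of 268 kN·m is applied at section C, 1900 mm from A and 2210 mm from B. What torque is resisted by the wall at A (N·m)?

With uniform GJ and both ends fixed, compatibility θ_AC = θ_CB gives T_A·a = T_B·b, together with T_A + T_B = T₀.
T_A = T₀·b/(a+b) = 268000·2210/4110 = 144100 N·m; T_B = 123900 N·m.

144000 N·m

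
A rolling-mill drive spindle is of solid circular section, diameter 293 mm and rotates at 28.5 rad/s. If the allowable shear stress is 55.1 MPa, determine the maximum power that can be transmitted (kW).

J = πd⁴/32 = π(0.293)⁴/32 = 7.236×10^-4 m⁴.
T_max = τ_allow·J/r = 5.51×10^7 × 7.236×10^-4 / 0.146 = 272100 N·m.
ω = 28.5 rad/s, so P_max = T_max·ω = 7.756×10^6 W.

7760 kW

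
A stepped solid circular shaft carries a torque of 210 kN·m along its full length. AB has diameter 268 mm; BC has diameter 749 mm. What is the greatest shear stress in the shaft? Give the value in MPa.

55.6 MPa

Under the same torque, τ_max = 16T/(πd³) is largest where d is smallest — segment AB (d = 268 mm).
τ_max = 16·210000/(π·(0.268)³) = 5.556×10^7 Pa.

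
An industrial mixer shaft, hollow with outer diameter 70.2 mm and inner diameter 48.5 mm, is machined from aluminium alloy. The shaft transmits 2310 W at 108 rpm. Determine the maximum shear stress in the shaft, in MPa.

ω = 2π·108/60 = 11.31 rad/s, so T = P/ω = 2310 / 11.31 = 204.2 N·m.
J = π(d_o⁴ − d_i⁴)/32 = π(0.0702⁴ − 0.0485⁴)/32 = 1.841×10^-6 m⁴.
τ_max = T·r/J = 204.2 × 0.0351 / 1.841×10^-6 = 3.894×10^6 Pa.

3.89 MPa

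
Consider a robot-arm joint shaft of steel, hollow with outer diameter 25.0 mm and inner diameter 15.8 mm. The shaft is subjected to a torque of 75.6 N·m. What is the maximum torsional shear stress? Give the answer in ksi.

4.25 ksi

J = π(d_o⁴ − d_i⁴)/32 = π(0.0250⁴ − 0.0158⁴)/32 = 3.223×10^-8 m⁴.
τ_max = T·r/J = 75.60 × 0.0125 / 3.223×10^-8 = 2.932×10^7 Pa.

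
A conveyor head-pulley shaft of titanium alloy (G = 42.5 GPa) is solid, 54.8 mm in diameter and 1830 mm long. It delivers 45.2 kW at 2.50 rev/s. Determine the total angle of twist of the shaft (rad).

0.140 rad

ω = 2π·2.50 = 15.71 rad/s, so T = P/ω = 45.2×10³ / 15.71 = 2878 N·m.
J = πd⁴/32 = π(0.0548)⁴/32 = 8.854×10^-7 m⁴.
θ = T·L/(G·J) = 2878 × 1.83 / (42.5×10⁹ × 8.854×10^-7) = 0.1399 rad.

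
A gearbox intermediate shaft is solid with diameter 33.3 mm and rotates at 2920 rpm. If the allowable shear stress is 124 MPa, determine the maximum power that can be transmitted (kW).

275 kW

J = πd⁴/32 = π(0.0333)⁴/32 = 1.207×10^-7 m⁴.
T_max = τ_allow·J/r = 1.24×10^8 × 1.207×10^-7 / 0.0166 = 899.1 N·m.
ω = 2π·2920/60 = 305.8 rad/s, so P_max = T_max·ω = 2.749×10^5 W.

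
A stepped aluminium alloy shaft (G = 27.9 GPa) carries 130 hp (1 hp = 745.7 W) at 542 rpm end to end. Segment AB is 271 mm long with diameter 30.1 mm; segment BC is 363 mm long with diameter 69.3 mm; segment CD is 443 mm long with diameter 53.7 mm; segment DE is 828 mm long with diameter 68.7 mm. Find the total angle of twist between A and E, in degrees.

15.6°

ω = 2π·542/60 = 56.76 rad/s, so T = P/ω = 130×745.7 / 56.76 = 1708 N·m.
J_AB = π(0.0301)⁴/32 = 8.06×10^-8 m⁴; J_BC = π(0.0693)⁴/32 = 2.26×10^-6 m⁴; J_CD = π(0.0537)⁴/32 = 8.16×10^-7 m⁴; J_DE = π(0.0687)⁴/32 = 2.19×10^-6 m⁴.
θ = (T/G)·Σ L_i/J_i = (1708/27.9×10⁹)·(0.271/8.06×10^-8 + 0.363/2.26×10^-6 + 0.443/8.16×10^-7 + 0.828/2.19×10^-6) = 0.2721 rad.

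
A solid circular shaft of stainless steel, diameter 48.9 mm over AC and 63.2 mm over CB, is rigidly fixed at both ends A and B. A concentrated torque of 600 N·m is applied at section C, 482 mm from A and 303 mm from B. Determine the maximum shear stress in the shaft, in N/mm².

9.88 N/mm²

Compatibility: T_A·a/J_AC = T_B·b/J_CB with T_A + T_B = T₀.
J_AC = 5.61×10^-7 m⁴, J_CB = 1.57×10^-6 m⁴, so T_A = T₀·(J_AC/a)/((J_AC/a)+(J_CB/b)) = 110.3 N·m, T_B = 489.7 N·m.
τ in each portion: τ_AC = 4.81×10^6 Pa, τ_CB = 9.88×10^6 Pa; maximum is in CB.
τ_max = T_CB·r/J = 489.7·0.0316/1.57×10^-6 = 9.879×10^6 Pa.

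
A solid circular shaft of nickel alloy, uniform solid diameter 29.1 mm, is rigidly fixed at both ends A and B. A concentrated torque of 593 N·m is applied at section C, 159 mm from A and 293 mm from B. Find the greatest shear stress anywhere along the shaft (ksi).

11.5 ksi

With uniform GJ and both ends fixed, compatibility θ_AC = θ_CB gives T_A·a = T_B·b, together with T_A + T_B = T₀.
T_A = T₀·b/(a+b) = 593.0·293/452.0 = 384.4 N·m; T_B = 208.6 N·m.
τ in each portion: τ_AC = 7.94×10^7 Pa, τ_CB = 4.31×10^7 Pa; maximum is in AC.
τ_max = T_AC·r/J = 384.4·0.0146/7.04×10^-8 = 7.945×10^7 Pa.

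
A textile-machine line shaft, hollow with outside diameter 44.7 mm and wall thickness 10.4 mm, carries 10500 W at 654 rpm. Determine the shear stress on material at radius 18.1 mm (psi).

ω = 2π·654/60 = 68.49 rad/s, so T = P/ω = 10500 / 68.49 = 153.3 N·m.
J = π(d_o⁴ − d_i⁴)/32 = π(0.0447⁴ − 0.0239⁴)/32 = 3.599×10^-7 m⁴.
Shear stress varies linearly with radius: τ = T·r/J = 153.3 × 0.0181 / 3.599×10^-7 = 7.710×10^6 Pa.

1120 psi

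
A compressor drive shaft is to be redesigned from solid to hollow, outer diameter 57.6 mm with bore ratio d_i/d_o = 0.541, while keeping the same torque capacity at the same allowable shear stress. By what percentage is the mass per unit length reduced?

24.9 %

Equal τ_max and T ⇒ the solid shaft needs d_s³ = d_o³(1−k⁴), so d_s = 57.6·(1−0.541⁴)^(1/3) = 55.91 mm.
Area ratio A_h/A_s = d_o²(1−k²)/d_s² = (1−k²)/(1−k⁴)^(2/3) = 0.7508.
Mass saving = 1 − 0.7508 = 24.9 %.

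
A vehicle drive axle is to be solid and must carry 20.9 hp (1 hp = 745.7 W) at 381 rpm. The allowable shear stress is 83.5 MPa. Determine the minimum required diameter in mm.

ω = 2π·381/60 = 39.90 rad/s, so T = P/ω = 20.9×745.7 / 39.90 = 390.6 N·m.
For a solid shaft τ_max = 16T/(πd³), so d = (16T/(π τ_allow))^(1/3) = (16·390.6/(π·8.35×10^7))^(1/3) = 0.02877 m.

28.8 mm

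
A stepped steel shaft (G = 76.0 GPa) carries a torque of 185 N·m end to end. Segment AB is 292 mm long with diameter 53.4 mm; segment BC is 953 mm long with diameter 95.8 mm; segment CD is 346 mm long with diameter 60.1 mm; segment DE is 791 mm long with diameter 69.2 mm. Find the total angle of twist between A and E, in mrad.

J_AB = π(0.0534)⁴/32 = 7.98×10^-7 m⁴; J_BC = π(0.0958)⁴/32 = 8.27×10^-6 m⁴; J_CD = π(0.0601)⁴/32 = 1.28×10^-6 m⁴; J_DE = π(0.0692)⁴/32 = 2.25×10^-6 m⁴.
θ = (T/G)·Σ L_i/J_i = (185.0/76.0×10⁹)·(0.292/7.98×10^-7 + 0.953/8.27×10^-6 + 0.346/1.28×10^-6 + 0.791/2.25×10^-6) = 2.684×10^-3 rad.

2.68 mrad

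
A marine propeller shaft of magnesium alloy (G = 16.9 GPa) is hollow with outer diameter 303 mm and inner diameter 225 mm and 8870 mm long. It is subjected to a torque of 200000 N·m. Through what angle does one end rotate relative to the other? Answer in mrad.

J = π(d_o⁴ − d_i⁴)/32 = π(0.303⁴ − 0.225⁴)/32 = 5.759×10^-4 m⁴.
θ = T·L/(G·J) = 200000 × 8.87 / (16.9×10⁹ × 5.759×10^-4) = 0.1823 rad.

182 mrad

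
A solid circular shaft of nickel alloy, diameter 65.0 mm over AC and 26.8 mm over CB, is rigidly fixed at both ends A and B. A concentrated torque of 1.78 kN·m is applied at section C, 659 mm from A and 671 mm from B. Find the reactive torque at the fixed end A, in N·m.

1730 N·m

Compatibility: T_A·a/J_AC = T_B·b/J_CB with T_A + T_B = T₀.
J_AC = 1.75×10^-6 m⁴, J_CB = 5.06×10^-8 m⁴, so T_A = T₀·(J_AC/a)/((J_AC/a)+(J_CB/b)) = 1731 N·m, T_B = 49.13 N·m.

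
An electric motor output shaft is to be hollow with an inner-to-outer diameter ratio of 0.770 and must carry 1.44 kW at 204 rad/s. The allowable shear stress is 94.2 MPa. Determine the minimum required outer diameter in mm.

ω = 204 rad/s, so T = P/ω = 1.44×10³ / 204.0 = 7.059 N·m.
For a hollow shaft with d_i/d_o = 0.770: τ_max = 16T/(π d_o³ (1−k⁴)), so d_o = [16T/(π τ_allow (1−k⁴))]^(1/3) = [16·7.059/(π·9.42×10^7·0.6485)]^(1/3) = 0.008380 m.

8.38 mm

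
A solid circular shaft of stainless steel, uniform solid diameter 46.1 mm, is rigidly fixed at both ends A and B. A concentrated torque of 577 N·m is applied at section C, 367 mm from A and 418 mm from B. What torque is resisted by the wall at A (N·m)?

With uniform GJ and both ends fixed, compatibility θ_AC = θ_CB gives T_A·a = T_B·b, together with T_A + T_B = T₀.
T_A = T₀·b/(a+b) = 577.0·418/785.0 = 307.2 N·m; T_B = 269.8 N·m.

307 N·m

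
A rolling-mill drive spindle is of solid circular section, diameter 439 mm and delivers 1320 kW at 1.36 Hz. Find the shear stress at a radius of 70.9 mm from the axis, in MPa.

3.00 MPa

ω = 2π·1.36 = 8.545 rad/s, so T = P/ω = 1320×10³ / 8.545 = 154500 N·m.
J = πd⁴/32 = π(0.439)⁴/32 = 3.646×10^-3 m⁴.
Shear stress varies linearly with radius: τ = T·r/J = 154500 × 0.0709 / 3.646×10^-3 = 3.004×10^6 Pa.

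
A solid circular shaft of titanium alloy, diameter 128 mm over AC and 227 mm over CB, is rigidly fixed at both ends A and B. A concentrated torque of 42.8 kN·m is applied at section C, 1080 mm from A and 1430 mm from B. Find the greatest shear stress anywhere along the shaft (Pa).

Compatibility: T_A·a/J_AC = T_B·b/J_CB with T_A + T_B = T₀.
J_AC = 2.64×10^-5 m⁴, J_CB = 2.61×10^-4 m⁴, so T_A = T₀·(J_AC/a)/((J_AC/a)+(J_CB/b)) = 5053 N·m, T_B = 37750 N·m.
τ in each portion: τ_AC = 1.23×10^7 Pa, τ_CB = 1.64×10^7 Pa; maximum is in CB.
τ_max = T_CB·r/J = 37750·0.114/2.61×10^-4 = 1.644×10^7 Pa.

1.64e7 Pa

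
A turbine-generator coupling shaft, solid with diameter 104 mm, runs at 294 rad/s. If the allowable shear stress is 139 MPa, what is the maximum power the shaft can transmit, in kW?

9030 kW

J = πd⁴/32 = π(0.104)⁴/32 = 1.149×10^-5 m⁴.
T_max = τ_allow·J/r = 1.39×10^8 × 1.149×10^-5 / 0.0520 = 30700 N·m.
ω = 294 rad/s, so P_max = T_max·ω = 9.026×10^6 W.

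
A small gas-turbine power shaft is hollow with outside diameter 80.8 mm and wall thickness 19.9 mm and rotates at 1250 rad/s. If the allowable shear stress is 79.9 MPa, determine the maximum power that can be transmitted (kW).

J = π(d_o⁴ − d_i⁴)/32 = π(0.0808⁴ − 0.0410⁴)/32 = 3.907×10^-6 m⁴.
T_max = τ_allow·J/r = 7.99×10^7 × 3.907×10^-6 / 0.0404 = 7727 N·m.
ω = 1250 rad/s, so P_max = T_max·ω = 9.659×10^6 W.

9660 kW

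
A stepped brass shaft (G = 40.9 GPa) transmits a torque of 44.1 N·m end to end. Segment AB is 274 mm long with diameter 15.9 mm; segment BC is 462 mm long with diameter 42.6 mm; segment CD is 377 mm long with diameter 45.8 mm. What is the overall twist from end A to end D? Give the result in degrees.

2.84°

J_AB = π(0.0159)⁴/32 = 6.27×10^-9 m⁴; J_BC = π(0.0426)⁴/32 = 3.23×10^-7 m⁴; J_CD = π(0.0458)⁴/32 = 4.32×10^-7 m⁴.
θ = (T/G)·Σ L_i/J_i = (44.10/40.9×10⁹)·(0.274/6.27×10^-9 + 0.462/3.23×10^-7 + 0.377/4.32×10^-7) = 0.04957 rad.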